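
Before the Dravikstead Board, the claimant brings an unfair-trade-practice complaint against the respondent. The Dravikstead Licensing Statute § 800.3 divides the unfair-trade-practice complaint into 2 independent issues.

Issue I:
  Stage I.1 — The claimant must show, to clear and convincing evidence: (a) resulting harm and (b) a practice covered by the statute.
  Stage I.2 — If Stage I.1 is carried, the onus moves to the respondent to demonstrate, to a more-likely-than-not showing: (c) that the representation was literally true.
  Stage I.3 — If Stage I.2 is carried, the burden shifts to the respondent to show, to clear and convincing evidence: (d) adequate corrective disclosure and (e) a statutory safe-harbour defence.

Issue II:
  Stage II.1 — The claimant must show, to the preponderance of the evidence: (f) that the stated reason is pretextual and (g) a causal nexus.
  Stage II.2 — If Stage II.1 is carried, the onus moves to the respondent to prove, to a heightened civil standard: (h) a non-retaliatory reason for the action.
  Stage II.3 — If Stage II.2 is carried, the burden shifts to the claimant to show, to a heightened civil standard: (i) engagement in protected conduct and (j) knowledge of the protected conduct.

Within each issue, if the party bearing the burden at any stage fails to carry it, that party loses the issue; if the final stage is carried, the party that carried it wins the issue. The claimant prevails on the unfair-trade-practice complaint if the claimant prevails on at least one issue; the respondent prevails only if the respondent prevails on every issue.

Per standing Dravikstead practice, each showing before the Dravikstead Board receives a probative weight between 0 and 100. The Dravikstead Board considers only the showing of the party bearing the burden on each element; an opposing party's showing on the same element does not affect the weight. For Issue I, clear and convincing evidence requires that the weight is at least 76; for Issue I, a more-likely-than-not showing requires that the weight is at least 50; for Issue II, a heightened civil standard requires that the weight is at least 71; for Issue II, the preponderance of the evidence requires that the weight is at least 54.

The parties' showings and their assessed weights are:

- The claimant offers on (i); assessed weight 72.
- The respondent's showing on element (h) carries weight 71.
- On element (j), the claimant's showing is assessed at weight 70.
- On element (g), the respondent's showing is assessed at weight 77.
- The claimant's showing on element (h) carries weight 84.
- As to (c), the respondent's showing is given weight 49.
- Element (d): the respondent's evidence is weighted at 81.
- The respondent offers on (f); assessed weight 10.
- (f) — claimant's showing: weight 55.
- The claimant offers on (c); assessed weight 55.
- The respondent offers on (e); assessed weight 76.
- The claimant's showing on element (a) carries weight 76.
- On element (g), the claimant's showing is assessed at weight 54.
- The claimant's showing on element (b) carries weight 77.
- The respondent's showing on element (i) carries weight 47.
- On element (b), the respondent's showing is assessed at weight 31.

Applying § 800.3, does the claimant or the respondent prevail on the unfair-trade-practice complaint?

claimant

— Issue I —
Stage I.1 — burden on claimant; standard: clear and convincing evidence (weight is at least 76).
    (a): 76 ≥ 76 [met]
    (b): 77 (respondent's 31 disregarded) ≥ 76 [met]
  The claimant carries Stage I.1; the respondent now bears the burden.
Stage I.2 — burden on respondent; standard: a more-likely-than-not showing (weight is at least 50).
    (c): 49 (claimant's 55 disregarded) < 50 [not met]
  The respondent does not carry Stage I.2.
The analysis ends at Stage I.2; the claimant prevails on this issue.
— Issue II —
Stage II.1 (claimant, the preponderance of the evidence, weight is at least 54): (f) 55 (respondent's 10 disregarded) ≥ 54 — meets; (g) 54 (respondent's 77 disregarded) ≥ 54 — meets.
  The claimant carries Stage II.1; the respondent now bears the burden.
Stage II.2 (respondent, a heightened civil standard, weight is at least 71): (h) 71 (claimant's 84 disregarded) ≥ 71 — meets.
  Stage II.2 carried; the burden shifts to the claimant.
Stage II.3 (claimant, a heightened civil standard, weight is at least 71): (i) 72 (respondent's 47 disregarded) ≥ 71 — meets; (j) 70 < 71 — fails.
  The claimant does not carry Stage II.3.
So the respondent prevails on this issue.
Per-issue: Issue I → claimant; Issue II → respondent. The claimant must prevail on at least one issue; overall, the claimant prevails.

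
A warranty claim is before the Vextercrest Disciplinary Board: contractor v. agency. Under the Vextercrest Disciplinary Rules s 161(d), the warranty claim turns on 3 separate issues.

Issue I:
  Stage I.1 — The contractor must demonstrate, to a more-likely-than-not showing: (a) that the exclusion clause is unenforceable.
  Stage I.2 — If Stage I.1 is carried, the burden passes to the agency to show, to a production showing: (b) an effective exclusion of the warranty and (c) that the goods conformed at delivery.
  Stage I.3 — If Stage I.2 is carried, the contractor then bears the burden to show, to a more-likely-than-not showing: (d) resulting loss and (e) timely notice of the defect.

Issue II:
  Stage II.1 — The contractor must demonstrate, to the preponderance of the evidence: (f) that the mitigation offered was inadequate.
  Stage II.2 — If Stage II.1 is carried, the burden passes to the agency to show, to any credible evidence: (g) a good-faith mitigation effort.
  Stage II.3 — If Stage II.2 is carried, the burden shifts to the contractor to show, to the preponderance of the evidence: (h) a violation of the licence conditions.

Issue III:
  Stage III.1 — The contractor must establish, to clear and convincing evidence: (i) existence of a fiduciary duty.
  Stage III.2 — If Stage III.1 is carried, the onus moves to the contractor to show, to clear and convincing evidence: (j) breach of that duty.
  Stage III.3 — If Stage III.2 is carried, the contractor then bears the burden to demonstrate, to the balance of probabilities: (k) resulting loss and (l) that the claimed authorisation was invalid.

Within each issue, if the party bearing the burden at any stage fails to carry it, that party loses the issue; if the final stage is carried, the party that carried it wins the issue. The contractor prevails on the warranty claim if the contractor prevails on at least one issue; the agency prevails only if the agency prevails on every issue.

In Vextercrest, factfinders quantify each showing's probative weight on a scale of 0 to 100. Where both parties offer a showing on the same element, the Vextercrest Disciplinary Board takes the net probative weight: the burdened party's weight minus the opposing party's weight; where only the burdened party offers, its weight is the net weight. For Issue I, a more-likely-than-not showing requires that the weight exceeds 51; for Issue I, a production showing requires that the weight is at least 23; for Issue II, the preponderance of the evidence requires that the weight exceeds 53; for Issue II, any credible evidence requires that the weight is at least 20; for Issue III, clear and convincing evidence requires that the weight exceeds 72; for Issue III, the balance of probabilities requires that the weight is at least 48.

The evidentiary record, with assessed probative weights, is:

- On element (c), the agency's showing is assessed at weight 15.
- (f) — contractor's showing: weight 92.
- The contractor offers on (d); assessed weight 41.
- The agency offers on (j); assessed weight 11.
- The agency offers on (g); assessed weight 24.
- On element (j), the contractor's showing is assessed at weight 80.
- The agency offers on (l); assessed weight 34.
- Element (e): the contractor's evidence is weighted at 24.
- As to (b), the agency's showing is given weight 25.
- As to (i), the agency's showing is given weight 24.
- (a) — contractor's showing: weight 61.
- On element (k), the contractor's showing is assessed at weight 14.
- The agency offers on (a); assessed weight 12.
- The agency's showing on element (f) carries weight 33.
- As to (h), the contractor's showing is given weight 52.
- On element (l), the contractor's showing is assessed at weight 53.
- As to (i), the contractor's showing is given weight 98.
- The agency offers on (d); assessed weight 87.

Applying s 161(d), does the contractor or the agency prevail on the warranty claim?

— Issue I —
At Stage I.1 the contractor must meet a more-likely-than-not showing (weight exceeds 51): on (a) the weight is 61 less the opposing 12 gives net 49, which does not exceed 51, so (a) does not meet the standard.
  Not every element is met, so the contractor fails to carry Stage I.1.
So the agency prevails on this issue.
— Issue II —
At Stage II.1 the contractor must meet the preponderance of the evidence (weight exceeds 53): on (f) the weight is 92 less the opposing 33 gives net 59, > 53, so (f) meets the standard.
  Stage II.1 is satisfied; the onus moves to the agency.
At Stage II.2 the agency must meet any credible evidence (weight is at least 20): on (g) the weight is 24, which does reach 20, so (g) meets the standard.
  Stage II.2 is satisfied; the onus moves to the contractor.
At Stage II.3 the contractor must meet the preponderance of the evidence (weight exceeds 53): on (h) the weight is 52, ≤ 53, so (h) does not meet the standard.
  The contractor does not carry Stage II.3.
The analysis ends at Stage II.3; the agency prevails on this issue.
— Issue III —
Stage III.1 (contractor, clear and convincing evidence, weight exceeds 72): (i) net 98−24=74 > 72 — meets.
  Stage III.1 is satisfied; the contractor continues to bear the burden.
Stage III.2 (contractor, clear and convincing evidence, weight exceeds 72): (j) net 80−11=69 ≤ 72 — fails.
  The contractor does not carry Stage III.2.
So the agency prevails on this issue.
Per-issue: Issue I → agency; Issue II → agency; Issue III → agency. The contractor must prevail on at least one issue; overall, the agency prevails.

agency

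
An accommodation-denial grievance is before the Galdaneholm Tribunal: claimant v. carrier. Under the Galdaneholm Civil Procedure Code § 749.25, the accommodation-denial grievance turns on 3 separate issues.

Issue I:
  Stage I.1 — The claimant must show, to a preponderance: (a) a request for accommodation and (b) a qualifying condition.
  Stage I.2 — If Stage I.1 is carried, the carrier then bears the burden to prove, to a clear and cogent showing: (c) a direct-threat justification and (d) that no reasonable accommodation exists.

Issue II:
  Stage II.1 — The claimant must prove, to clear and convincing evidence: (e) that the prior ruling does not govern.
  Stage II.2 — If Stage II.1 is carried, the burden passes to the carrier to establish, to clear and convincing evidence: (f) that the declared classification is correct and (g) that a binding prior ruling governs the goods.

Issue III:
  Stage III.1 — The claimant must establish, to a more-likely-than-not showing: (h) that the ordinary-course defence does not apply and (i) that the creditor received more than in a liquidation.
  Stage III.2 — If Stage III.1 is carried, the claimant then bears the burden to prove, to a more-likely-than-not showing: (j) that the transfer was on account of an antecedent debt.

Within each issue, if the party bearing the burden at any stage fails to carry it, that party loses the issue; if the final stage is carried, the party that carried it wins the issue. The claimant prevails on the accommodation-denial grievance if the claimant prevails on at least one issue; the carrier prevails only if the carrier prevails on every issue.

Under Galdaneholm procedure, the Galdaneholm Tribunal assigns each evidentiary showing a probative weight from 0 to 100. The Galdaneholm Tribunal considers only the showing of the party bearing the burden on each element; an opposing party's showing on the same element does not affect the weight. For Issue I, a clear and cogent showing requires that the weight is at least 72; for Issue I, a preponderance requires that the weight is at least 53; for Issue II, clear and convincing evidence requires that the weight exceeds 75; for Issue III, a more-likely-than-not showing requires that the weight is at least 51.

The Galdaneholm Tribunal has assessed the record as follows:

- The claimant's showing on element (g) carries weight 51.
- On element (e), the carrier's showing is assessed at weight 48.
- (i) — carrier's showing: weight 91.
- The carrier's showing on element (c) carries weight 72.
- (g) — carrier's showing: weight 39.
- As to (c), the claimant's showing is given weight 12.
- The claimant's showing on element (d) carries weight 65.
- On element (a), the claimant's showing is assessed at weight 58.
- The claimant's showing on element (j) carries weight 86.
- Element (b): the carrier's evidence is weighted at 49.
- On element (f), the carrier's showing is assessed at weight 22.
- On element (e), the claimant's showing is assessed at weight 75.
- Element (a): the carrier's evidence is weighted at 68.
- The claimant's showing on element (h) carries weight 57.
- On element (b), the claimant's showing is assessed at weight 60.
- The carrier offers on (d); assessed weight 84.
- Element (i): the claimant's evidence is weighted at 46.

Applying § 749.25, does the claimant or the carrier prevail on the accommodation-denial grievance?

carrier

— Issue I —
Stage I.1 — burden on claimant; standard: a preponderance (weight is at least 53).
    (a): 58 (carrier's 68 disregarded) ≥ 53 [met]
    (b): 60 (carrier's 49 disregarded) ≥ 53 [met]
  All elements met. The burden passes to the carrier.
Stage I.2 — burden on carrier; standard: a clear and cogent showing (weight is at least 72).
    (c): 72 (claimant's 12 disregarded) ≥ 72 [met]
    (d): 84 (claimant's 65 disregarded) ≥ 72 [met]
  The carrier carries the last stage.
All stages carried — the carrier prevails on this issue.
— Issue II —
At Stage II.1 the claimant must meet clear and convincing evidence (weight exceeds 75): on (e) the weight is 75 (the carrier's 48 is given no effect), ≤ 75, so (e) does not meet the standard.
  Not every element is met, so the claimant fails to carry Stage II.1.
The analysis ends at Stage II.1; the carrier prevails on this issue.
— Issue III —
At Stage III.1 the claimant must meet a more-likely-than-not showing (weight is at least 51): on (h) the weight is 57, which does reach 51, so (h) meets the standard; on (i) the weight is 46 (the carrier's 91 is given no effect), < 51, so (i) does not meet the standard.
  Not every element is met, so the claimant fails to carry Stage III.1.
The analysis ends at Stage III.1; the carrier prevails on this issue.
Per-issue: Issue I → carrier; Issue II → carrier; Issue III → carrier. The claimant must prevail on at least one issue; overall, the carrier prevails.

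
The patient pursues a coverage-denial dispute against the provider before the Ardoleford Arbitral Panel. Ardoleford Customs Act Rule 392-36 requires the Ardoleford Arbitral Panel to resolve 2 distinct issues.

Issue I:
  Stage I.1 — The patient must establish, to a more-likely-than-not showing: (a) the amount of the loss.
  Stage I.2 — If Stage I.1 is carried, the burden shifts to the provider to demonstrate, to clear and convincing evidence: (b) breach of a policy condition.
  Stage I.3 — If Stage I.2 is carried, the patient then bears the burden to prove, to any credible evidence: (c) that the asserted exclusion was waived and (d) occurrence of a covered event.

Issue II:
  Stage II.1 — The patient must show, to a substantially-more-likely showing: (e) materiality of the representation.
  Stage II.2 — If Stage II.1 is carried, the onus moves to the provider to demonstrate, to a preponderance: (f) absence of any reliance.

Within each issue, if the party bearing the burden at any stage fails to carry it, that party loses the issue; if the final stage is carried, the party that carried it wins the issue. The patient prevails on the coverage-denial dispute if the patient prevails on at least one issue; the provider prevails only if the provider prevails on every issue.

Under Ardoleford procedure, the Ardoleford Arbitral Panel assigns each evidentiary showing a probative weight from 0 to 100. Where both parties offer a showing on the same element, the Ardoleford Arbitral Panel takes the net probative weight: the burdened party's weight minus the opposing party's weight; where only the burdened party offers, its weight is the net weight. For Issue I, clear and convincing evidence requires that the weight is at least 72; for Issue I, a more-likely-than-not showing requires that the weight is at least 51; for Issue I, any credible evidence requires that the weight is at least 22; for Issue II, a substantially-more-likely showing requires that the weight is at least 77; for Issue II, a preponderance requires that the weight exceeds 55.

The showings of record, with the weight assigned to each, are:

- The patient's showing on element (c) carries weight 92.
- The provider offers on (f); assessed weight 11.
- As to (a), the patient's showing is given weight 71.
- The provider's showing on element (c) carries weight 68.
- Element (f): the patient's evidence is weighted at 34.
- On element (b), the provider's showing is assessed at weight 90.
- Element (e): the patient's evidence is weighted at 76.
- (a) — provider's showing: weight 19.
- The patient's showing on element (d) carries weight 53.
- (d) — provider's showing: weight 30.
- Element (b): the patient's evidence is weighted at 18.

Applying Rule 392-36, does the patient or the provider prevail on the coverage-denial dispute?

patient

— Issue I —
Stage I.1 — burden on patient; standard: a more-likely-than-not showing (weight is at least 51).
    (a): 71 − 19 = 52 ≥ 51 [met]
  The patient carries Stage I.1; the provider now bears the burden.
Stage I.2 — burden on provider; standard: clear and convincing evidence (weight is at least 72).
    (b): 90 − 18 = 72 ≥ 72 [met]
  The provider carries Stage I.2; the patient now bears the burden.
Stage I.3 — burden on patient; standard: any credible evidence (weight is at least 22).
    (c): 92 − 68 = 24 ≥ 22 [met]
    (d): 53 − 30 = 23 ≥ 22 [met]
  The patient carries the last stage.
Every stage carried; the patient prevails on this issue.
— Issue II —
Stage II.1 (patient, a substantially-more-likely showing, weight is at least 77): (e) 76 < 77 — fails.
  Stage II.1 not carried; the patient fails its burden.
The analysis ends at Stage II.1; the provider prevails on this issue.
Per-issue: Issue I → patient; Issue II → provider. The patient must prevail on at least one issue; overall, the patient prevails.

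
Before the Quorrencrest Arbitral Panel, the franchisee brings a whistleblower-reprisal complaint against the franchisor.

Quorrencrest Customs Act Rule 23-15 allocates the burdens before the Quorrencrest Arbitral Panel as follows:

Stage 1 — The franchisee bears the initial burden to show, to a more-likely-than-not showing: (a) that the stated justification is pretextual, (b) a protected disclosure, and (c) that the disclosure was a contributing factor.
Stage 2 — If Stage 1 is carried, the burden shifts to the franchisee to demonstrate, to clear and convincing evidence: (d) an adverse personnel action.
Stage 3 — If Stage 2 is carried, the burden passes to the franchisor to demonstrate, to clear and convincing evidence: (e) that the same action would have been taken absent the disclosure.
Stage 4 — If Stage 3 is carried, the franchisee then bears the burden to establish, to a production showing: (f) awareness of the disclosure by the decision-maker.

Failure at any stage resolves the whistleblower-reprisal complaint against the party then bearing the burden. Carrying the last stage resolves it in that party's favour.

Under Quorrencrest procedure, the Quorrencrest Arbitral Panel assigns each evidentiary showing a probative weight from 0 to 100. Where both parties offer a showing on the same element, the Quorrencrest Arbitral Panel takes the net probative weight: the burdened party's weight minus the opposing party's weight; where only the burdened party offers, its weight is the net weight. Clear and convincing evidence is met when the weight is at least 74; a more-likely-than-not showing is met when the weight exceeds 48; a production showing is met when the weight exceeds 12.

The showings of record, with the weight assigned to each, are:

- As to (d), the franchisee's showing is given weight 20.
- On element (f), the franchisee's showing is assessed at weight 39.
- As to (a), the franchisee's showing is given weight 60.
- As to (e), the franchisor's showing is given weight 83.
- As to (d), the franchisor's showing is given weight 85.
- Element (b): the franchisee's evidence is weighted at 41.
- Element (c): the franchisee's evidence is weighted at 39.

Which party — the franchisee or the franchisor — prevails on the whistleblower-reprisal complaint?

At Stage 1 the franchisee must meet a more-likely-than-not showing (weight exceeds 48): on (a) the weight is 60, which does exceed 48, so (a) meets the standard; on (b) the weight is 41, ≤ 48, so (b) does not meet the standard; on (c) the weight is 39, ≤ 48, so (c) does not meet the standard.
  Not every element is met, so the franchisee fails to carry Stage 1.
The analysis ends at Stage 1; the franchisor prevails.

franchisor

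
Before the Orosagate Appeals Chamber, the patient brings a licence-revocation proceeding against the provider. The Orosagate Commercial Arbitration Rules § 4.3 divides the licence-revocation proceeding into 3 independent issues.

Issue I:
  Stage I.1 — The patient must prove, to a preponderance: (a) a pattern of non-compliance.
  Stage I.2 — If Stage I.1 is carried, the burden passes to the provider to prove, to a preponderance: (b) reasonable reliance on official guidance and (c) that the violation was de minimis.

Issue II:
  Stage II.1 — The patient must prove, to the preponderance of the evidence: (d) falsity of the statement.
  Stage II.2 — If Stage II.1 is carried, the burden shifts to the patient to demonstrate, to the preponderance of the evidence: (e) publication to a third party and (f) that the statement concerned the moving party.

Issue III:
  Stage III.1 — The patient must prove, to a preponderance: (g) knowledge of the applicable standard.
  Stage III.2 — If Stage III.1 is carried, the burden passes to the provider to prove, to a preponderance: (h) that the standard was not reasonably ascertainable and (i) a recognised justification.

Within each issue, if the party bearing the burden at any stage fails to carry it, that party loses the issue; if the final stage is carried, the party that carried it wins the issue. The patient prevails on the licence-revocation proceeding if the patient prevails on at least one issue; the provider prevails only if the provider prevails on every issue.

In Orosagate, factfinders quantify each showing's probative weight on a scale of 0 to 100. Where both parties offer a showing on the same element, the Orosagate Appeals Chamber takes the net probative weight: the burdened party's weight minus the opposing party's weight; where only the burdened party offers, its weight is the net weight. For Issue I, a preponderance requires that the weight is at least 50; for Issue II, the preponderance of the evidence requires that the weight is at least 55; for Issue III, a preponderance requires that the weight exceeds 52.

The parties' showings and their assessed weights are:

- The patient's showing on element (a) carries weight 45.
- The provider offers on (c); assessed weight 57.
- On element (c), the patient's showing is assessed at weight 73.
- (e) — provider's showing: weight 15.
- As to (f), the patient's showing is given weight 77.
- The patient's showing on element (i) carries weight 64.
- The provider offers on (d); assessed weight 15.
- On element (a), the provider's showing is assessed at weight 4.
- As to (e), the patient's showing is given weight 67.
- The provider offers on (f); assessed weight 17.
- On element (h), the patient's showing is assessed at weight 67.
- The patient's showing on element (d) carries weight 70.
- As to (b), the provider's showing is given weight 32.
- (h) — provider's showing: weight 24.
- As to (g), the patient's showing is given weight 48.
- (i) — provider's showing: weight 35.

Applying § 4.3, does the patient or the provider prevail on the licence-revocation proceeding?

provider

— Issue I —
Stage I.1 — burden on patient; standard: a preponderance (weight is at least 50).
    (a): 45 − 4 = 41 < 50 [not met]
  Stage I.1 not carried; the patient fails its burden.
The analysis ends at Stage I.1; the provider prevails on this issue.
— Issue II —
At Stage II.1 the patient must meet the preponderance of the evidence (weight is at least 55): on (d) the weight is 70 less the opposing 15 gives net 55, ≥ 55, so (d) meets the standard.
  Stage II.1 is satisfied; the patient continues to bear the burden.
At Stage II.2 the patient must meet the preponderance of the evidence (weight is at least 55): on (e) the weight is 67 less the opposing 15 gives net 52, which does not reach 55, so (e) does not meet the standard; on (f) the weight is 77 less the opposing 17 gives net 60, which does reach 55, so (f) meets the standard.
  Not every element is met, so the patient fails to carry Stage II.2.
The analysis ends at Stage II.2; the provider prevails on this issue.
— Issue III —
Stage III.1 — burden on patient; standard: a preponderance (weight exceeds 52).
    (g): 48 ≤ 52 [not met]
  Not every element is met, so the patient fails to carry Stage III.1.
So the provider prevails on this issue.
Per-issue: Issue I → provider; Issue II → provider; Issue III → provider. The patient must prevail on at least one issue; overall, the provider prevails.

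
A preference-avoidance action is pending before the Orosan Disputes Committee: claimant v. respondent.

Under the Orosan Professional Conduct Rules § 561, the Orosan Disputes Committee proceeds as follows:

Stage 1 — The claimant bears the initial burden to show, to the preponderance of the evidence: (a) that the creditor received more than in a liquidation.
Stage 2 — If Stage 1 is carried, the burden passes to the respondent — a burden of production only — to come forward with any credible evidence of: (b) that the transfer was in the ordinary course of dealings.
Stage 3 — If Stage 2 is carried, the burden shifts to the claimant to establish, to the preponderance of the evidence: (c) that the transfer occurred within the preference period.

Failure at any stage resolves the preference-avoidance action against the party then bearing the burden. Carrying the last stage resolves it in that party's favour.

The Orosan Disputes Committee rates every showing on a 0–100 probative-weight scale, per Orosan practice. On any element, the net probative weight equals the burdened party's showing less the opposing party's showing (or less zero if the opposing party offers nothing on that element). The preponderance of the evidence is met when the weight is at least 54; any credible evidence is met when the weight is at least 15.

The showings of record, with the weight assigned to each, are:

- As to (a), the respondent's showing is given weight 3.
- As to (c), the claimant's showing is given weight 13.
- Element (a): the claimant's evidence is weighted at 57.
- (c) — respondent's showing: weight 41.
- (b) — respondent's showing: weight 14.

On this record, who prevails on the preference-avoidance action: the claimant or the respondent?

Stage 1 (claimant, the preponderance of the evidence, weight is at least 54): (a) net 57−3=54 ≥ 54 — meets.
  The claimant carries Stage 1; the respondent now bears the burden.
Stage 2 (respondent, any credible evidence, weight is at least 15): (b) 14 < 15 — fails.
  Stage 2 not carried; the respondent fails its burden.
The analysis ends at Stage 2; the claimant prevails.

claimant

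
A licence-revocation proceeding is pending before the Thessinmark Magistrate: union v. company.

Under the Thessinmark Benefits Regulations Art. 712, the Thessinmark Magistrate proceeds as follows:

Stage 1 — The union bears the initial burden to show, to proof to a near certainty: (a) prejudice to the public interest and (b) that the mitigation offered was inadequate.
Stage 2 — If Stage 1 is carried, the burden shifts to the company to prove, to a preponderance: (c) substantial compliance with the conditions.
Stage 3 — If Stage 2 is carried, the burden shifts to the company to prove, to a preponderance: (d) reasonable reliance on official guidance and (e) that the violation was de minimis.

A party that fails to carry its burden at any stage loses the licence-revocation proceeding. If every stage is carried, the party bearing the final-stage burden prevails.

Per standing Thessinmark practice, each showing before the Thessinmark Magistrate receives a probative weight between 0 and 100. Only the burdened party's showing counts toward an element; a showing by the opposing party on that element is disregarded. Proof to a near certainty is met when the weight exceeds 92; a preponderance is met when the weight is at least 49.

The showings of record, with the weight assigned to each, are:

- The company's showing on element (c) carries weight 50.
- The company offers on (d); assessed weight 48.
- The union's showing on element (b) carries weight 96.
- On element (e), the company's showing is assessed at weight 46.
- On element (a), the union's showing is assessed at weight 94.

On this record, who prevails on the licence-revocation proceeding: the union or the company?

Stage 1 — burden on union; standard: proof to a near certainty (weight exceeds 92).
    (a): 94 > 92 [met]
    (b): 96 > 92 [met]
  Stage 1 is satisfied; the onus moves to the company.
Stage 2 — burden on company; standard: a preponderance (weight is at least 49).
    (c): 50 ≥ 49 [met]
  All elements met. The company retains the burden for Stage 3.
Stage 3 — burden on company; standard: a preponderance (weight is at least 49).
    (d): 48 < 49 [not met]
    (e): 46 < 49 [not met]
  The company does not carry Stage 3.
The union prevails.

union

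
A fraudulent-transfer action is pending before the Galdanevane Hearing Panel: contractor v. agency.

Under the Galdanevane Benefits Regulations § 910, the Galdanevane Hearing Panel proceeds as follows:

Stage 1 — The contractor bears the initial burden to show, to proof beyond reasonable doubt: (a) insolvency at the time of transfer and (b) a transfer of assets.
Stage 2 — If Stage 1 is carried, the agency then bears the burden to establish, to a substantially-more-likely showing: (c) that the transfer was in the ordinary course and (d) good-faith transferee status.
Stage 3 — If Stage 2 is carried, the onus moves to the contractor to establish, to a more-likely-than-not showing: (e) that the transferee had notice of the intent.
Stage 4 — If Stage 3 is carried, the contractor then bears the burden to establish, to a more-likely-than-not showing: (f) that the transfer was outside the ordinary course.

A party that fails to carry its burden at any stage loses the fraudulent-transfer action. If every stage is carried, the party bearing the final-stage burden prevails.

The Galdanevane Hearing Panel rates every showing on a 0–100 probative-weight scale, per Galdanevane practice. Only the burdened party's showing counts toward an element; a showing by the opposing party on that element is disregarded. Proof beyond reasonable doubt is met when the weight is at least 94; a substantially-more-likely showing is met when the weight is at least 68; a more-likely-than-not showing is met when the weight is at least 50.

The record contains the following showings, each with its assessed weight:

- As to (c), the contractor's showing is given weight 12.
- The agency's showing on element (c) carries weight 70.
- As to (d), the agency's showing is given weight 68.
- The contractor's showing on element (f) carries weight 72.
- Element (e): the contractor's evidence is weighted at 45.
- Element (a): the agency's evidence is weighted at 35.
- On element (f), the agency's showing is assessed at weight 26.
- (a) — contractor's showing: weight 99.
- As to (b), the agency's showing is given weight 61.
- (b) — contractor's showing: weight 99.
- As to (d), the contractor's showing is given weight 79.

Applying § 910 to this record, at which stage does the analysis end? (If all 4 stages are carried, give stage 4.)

stage 3

Stage 1 — burden on contractor; standard: proof beyond reasonable doubt (weight is at least 94).
    (a): 99 (agency's 35 disregarded) ≥ 94 [met]
    (b): 99 (agency's 61 disregarded) ≥ 94 [met]
  Stage 1 carried; the burden shifts to the agency.
Stage 2 — burden on agency; standard: a substantially-more-likely showing (weight is at least 68).
    (c): 70 (contractor's 12 disregarded) ≥ 68 [met]
    (d): 68 (contractor's 79 disregarded) ≥ 68 [met]
  Stage 2 carried; the burden shifts to the contractor.
Stage 3 — burden on contractor; standard: a more-likely-than-not showing (weight is at least 50).
    (e): 45 < 50 [not met]
  Stage 3 not carried; the contractor fails its burden.
The agency prevails.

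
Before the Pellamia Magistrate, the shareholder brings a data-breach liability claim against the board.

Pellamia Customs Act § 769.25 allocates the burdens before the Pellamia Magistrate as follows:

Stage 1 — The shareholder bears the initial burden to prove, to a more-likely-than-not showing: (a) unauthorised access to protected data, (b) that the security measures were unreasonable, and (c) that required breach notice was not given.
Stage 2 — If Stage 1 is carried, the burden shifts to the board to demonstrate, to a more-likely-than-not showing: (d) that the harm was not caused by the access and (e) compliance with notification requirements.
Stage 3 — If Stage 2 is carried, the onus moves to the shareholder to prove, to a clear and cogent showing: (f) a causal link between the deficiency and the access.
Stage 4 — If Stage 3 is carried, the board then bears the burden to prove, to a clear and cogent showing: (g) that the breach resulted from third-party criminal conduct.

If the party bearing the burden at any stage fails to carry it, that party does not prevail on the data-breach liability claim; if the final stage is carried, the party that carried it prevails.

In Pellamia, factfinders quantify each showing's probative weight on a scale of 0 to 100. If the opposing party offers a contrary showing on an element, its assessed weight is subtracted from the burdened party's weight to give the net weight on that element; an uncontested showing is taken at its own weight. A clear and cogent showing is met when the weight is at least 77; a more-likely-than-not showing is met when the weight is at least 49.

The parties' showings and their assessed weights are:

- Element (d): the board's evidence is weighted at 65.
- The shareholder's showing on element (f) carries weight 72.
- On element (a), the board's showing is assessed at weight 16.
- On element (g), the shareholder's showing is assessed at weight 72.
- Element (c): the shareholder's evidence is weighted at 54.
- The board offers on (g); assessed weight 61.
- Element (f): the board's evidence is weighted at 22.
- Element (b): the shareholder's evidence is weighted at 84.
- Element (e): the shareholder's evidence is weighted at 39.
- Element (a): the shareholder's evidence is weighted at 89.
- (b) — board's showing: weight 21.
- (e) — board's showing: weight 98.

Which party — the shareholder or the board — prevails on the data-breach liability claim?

At Stage 1 the shareholder must meet a more-likely-than-not showing (weight is at least 49): on (a) the weight is 89 less the opposing 16 gives net 73, ≥ 49, so (a) meets the standard; on (b) the weight is 84 less the opposing 21 gives net 63, ≥ 49, so (b) meets the standard; on (c) the weight is 54, ≥ 49, so (c) meets the standard.
  Stage 1 is satisfied; the onus moves to the board.
At Stage 2 the board must meet a more-likely-than-not showing (weight is at least 49): on (d) the weight is 65, ≥ 49, so (d) meets the standard; on (e) the weight is 98 less the opposing 39 gives net 59, which does reach 49, so (e) meets the standard.
  Stage 2 carried; the burden shifts to the shareholder.
At Stage 3 the shareholder must meet a clear and cogent showing (weight is at least 77): on (f) the weight is 72 less the opposing 22 gives net 50, < 77, so (f) does not meet the standard.
  The shareholder does not carry Stage 3.
The board prevails.

board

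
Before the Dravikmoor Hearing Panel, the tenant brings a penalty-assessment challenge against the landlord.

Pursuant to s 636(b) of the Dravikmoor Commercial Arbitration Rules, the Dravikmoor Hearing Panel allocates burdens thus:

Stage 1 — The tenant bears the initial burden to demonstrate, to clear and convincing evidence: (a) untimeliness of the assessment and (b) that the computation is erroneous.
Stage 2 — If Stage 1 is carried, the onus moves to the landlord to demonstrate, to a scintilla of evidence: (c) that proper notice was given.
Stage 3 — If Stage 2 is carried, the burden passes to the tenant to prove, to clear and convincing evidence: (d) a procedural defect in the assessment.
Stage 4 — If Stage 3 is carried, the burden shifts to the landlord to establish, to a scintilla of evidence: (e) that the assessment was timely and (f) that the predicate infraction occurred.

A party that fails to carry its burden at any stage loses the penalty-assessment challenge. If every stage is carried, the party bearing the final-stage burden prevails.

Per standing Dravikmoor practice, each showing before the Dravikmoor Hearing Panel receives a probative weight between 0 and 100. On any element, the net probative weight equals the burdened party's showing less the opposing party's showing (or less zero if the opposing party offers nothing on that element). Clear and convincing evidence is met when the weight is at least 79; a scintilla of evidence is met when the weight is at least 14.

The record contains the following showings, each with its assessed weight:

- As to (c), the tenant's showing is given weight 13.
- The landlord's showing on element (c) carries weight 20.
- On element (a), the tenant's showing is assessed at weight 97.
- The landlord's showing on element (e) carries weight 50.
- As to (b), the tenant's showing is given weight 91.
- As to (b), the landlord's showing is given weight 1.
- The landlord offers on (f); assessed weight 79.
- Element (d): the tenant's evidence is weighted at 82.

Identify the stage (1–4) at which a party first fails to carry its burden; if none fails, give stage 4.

stage 2

Stage 1 (tenant, clear and convincing evidence, weight is at least 79): (a) 97 ≥ 79 — meets; (b) net 91−1=90 ≥ 79 — meets.
  All elements met. The burden passes to the landlord.
Stage 2 (landlord, a scintilla of evidence, weight is at least 14): (c) net 20−13=7 < 14 — fails.
  Stage 2 not carried; the landlord fails its burden.
The tenant prevails.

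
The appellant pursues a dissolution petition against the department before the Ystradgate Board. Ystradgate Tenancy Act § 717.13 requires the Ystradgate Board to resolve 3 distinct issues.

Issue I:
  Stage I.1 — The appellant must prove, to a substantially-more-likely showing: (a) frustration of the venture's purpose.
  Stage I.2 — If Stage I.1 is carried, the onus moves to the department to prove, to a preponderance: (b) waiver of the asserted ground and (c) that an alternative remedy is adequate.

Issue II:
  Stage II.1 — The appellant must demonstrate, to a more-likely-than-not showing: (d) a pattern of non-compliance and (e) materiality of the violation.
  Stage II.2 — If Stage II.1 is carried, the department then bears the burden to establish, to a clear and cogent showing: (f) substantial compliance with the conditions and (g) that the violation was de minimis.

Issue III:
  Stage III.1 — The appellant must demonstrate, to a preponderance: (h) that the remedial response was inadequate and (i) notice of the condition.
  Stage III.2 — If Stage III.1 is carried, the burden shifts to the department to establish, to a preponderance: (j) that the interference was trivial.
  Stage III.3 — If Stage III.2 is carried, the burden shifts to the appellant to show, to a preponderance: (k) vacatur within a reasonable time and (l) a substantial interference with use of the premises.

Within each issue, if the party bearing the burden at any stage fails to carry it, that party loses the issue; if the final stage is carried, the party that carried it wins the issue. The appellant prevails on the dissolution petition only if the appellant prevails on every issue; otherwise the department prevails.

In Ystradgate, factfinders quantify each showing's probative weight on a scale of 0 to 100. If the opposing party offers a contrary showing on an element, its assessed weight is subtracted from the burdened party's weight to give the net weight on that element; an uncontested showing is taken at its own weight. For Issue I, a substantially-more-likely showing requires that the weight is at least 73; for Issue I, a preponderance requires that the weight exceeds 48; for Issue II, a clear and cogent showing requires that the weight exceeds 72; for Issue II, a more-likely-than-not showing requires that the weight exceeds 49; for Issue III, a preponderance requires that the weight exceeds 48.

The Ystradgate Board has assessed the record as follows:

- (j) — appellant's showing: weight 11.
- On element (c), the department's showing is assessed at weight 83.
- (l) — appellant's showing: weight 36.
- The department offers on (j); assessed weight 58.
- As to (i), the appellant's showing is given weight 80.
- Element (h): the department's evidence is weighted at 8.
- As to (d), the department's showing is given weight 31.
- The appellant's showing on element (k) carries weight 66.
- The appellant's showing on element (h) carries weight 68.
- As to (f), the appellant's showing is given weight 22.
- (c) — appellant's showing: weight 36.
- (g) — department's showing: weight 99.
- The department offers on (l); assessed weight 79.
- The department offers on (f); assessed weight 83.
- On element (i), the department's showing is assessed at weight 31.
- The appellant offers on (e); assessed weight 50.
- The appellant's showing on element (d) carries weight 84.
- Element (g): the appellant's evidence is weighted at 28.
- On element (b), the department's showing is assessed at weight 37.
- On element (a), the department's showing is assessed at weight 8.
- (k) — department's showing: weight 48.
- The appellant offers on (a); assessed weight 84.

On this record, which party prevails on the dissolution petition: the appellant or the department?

— Issue I —
Stage I.1 — burden on appellant; standard: a substantially-more-likely showing (weight is at least 73).
    (a): 84 − 8 = 76 ≥ 73 [met]
  The appellant carries Stage I.1; the department now bears the burden.
Stage I.2 — burden on department; standard: a preponderance (weight exceeds 48).
    (b): 37 ≤ 48 [not met]
    (c): 83 − 36 = 47 ≤ 48 [not met]
  Stage I.2 not carried; the department fails its burden.
So the appellant prevails on this issue.
— Issue II —
At Stage II.1 the appellant must meet a more-likely-than-not showing (weight exceeds 49): on (d) the weight is 84 less the opposing 31 gives net 53, > 49, so (d) meets the standard; on (e) the weight is 50, > 49, so (e) meets the standard.
  Stage II.1 is satisfied; the onus moves to the department.
At Stage II.2 the department must meet a clear and cogent showing (weight exceeds 72): on (f) the weight is 83 less the opposing 22 gives net 61, which does not exceed 72, so (f) does not meet the standard; on (g) the weight is 99 less the opposing 28 gives net 71, ≤ 72, so (g) does not meet the standard.
  Not every element is met, so the department fails to carry Stage II.2.
The analysis ends at Stage II.2; the appellant prevails on this issue.
— Issue III —
Stage III.1 (appellant, a preponderance, weight exceeds 48): (h) net 68−8=60 > 48 — meets; (i) net 80−31=49 > 48 — meets.
  Stage III.1 is satisfied; the onus moves to the department.
Stage III.2 (department, a preponderance, weight exceeds 48): (j) net 58−11=47 ≤ 48 — fails.
  Not every element is met, so the department fails to carry Stage III.2.
The analysis ends at Stage III.2; the appellant prevails on this issue.
Per-issue: Issue I → appellant; Issue II → appellant; Issue III → appellant. The appellant must prevail on every issue; overall, the appellant prevails.

appellant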